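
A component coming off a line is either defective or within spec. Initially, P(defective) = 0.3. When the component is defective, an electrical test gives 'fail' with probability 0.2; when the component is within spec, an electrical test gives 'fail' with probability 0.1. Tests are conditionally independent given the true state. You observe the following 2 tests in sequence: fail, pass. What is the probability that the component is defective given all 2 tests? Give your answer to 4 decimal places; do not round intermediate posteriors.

Apply Bayes' rule sequentially, carrying P(defective) forward.
After 'fail': P(defective) = 0.2·0.3000 / (0.2·0.3000 + 0.1·0.7000) ≈ 0.4615
After 'pass': P(defective) = 0.8·0.4615 / (0.8·0.4615 + 0.9·0.5385) ≈ 0.4324

0.4324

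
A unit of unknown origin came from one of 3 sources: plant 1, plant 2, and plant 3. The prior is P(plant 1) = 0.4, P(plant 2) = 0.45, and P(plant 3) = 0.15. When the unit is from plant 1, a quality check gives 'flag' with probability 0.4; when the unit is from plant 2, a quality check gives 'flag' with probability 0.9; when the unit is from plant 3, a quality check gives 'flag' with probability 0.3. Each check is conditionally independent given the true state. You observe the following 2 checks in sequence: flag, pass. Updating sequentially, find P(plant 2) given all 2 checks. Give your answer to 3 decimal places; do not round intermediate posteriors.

Apply Bayes' rule sequentially, carrying P(plant 2) forward.
After 'flag': normaliser = 0.4·0.4000 + 0.9·0.4500 + 0.3·0.1500; P(plant 1) ≈ 0.2623, P(plant 2) ≈ 0.6639, P(plant 3) ≈ 0.0738
After 'pass': normaliser = 0.6·0.2623 + 0.1·0.6639 + 0.7·0.0738; P(plant 1) ≈ 0.5714, P(plant 2) ≈ 0.2411, P(plant 3) ≈ 0.1875

0.241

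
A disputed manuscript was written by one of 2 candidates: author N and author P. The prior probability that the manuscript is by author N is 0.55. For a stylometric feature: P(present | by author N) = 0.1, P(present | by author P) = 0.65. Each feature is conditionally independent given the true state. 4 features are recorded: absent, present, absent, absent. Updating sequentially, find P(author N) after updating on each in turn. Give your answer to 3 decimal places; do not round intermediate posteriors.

Apply Bayes' rule sequentially, carrying P(author N) forward.
After 'absent': P(author N) = 0.9·0.5500 / (0.9·0.5500 + 0.35·0.4500) ≈ 0.7586
After 'present': P(author N) = 0.1·0.7586 / (0.1·0.7586 + 0.65·0.2414) ≈ 0.3259
After 'absent': P(author N) = 0.9·0.3259 / (0.9·0.3259 + 0.35·0.6741) ≈ 0.5542
After 'absent': P(author N) = 0.9·0.5542 / (0.9·0.5542 + 0.35·0.4458) ≈ 0.7617

0.762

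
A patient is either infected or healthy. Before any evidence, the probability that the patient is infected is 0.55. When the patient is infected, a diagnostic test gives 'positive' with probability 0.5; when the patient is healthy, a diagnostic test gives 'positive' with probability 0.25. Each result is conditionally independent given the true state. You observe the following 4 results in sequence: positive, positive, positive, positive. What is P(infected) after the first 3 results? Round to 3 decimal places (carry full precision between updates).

After 'positive': P(infected) = 0.5·0.5500 / (0.5·0.5500 + 0.25·0.4500) ≈ 0.7097
After 'positive': P(infected) = 0.5·0.7097 / (0.5·0.7097 + 0.25·0.2903) ≈ 0.8302
After 'positive': P(infected) = 0.5·0.8302 / (0.5·0.8302 + 0.25·0.1698) ≈ 0.9072

0.907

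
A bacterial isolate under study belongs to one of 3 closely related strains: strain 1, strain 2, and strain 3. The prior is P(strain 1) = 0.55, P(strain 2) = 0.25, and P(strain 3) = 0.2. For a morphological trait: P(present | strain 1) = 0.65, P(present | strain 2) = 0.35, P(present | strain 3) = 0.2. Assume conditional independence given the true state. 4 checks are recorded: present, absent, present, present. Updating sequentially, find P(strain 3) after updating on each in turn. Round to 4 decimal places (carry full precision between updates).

After 'present': normaliser = 0.65·0.5500 + 0.35·0.2500 + 0.2·0.2000; P(strain 1) ≈ 0.7371, P(strain 2) ≈ 0.1804, P(strain 3) ≈ 0.0825
After 'absent': normaliser = 0.35·0.7371 + 0.65·0.1804 + 0.8·0.0825; P(strain 1) ≈ 0.5847, P(strain 2) ≈ 0.2658, P(strain 3) ≈ 0.1495
After 'present': normaliser = 0.65·0.5847 + 0.35·0.2658 + 0.2·0.1495; P(strain 1) ≈ 0.7556, P(strain 2) ≈ 0.1849, P(strain 3) ≈ 0.0595
After 'present': normaliser = 0.65·0.7556 + 0.35·0.1849 + 0.2·0.0595; P(strain 1) ≈ 0.8650, P(strain 2) ≈ 0.1140, P(strain 3) ≈ 0.0209

0.0209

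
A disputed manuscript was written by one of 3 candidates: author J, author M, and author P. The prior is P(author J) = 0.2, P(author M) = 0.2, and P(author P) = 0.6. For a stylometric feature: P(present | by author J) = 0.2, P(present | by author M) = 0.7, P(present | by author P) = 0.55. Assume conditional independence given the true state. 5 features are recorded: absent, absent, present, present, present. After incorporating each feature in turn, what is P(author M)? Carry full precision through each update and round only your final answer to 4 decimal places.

After 'absent': normaliser = 0.8·0.2000 + 0.3·0.2000 + 0.45·0.6000; P(author J) ≈ 0.3265, P(author M) ≈ 0.1224, P(author P) ≈ 0.5510
After 'absent': normaliser = 0.8·0.3265 + 0.3·0.1224 + 0.45·0.5510; P(author J) ≈ 0.4785, P(author M) ≈ 0.0673, P(author P) ≈ 0.4542
After 'present': normaliser = 0.2·0.4785 + 0.7·0.0673 + 0.55·0.4542; P(author J) ≈ 0.2438, P(author M) ≈ 0.1200, P(author P) ≈ 0.6363
After 'present': normaliser = 0.2·0.2438 + 0.7·0.1200 + 0.55·0.6363; P(author J) ≈ 0.1010, P(author M) ≈ 0.1740, P(author P) ≈ 0.7250
After 'present': normaliser = 0.2·0.1010 + 0.7·0.1740 + 0.55·0.7250; P(author J) ≈ 0.0374, P(author M) ≈ 0.2252, P(author P) ≈ 0.7374

0.2252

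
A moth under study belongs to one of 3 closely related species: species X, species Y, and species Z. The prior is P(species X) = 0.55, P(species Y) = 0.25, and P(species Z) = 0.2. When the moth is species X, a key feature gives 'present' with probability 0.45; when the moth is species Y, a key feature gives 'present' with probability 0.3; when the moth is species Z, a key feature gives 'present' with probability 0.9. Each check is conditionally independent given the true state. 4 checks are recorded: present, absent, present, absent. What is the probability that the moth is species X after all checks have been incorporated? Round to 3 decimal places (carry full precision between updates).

0.727

Each posterior becomes the prior for the next update.
After 'present': normaliser = 0.45·0.5500 + 0.3·0.2500 + 0.9·0.2000; P(species X) ≈ 0.4925, P(species Y) ≈ 0.1493, P(species Z) ≈ 0.3582
After 'absent': normaliser = 0.55·0.4925 + 0.7·0.1493 + 0.1·0.3582; P(species X) ≈ 0.6588, P(species Y) ≈ 0.2541, P(species Z) ≈ 0.0871
After 'present': normaliser = 0.45·0.6588 + 0.3·0.2541 + 0.9·0.0871; P(species X) ≈ 0.6572, P(species Y) ≈ 0.1690, P(species Z) ≈ 0.1738
After 'absent': normaliser = 0.55·0.6572 + 0.7·0.1690 + 0.1·0.1738; P(species X) ≈ 0.7271, P(species Y) ≈ 0.2379, P(species Z) ≈ 0.0350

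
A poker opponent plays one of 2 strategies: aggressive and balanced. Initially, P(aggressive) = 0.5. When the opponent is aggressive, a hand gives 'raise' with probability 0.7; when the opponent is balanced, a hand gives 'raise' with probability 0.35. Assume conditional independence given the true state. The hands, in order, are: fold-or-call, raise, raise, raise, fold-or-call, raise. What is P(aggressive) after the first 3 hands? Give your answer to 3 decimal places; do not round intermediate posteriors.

0.649

After 'fold-or-call': P(aggressive) = 0.3·0.5000 / (0.3·0.5000 + 0.65·0.5000) ≈ 0.3158
After 'raise': P(aggressive) = 0.7·0.3158 / (0.7·0.3158 + 0.35·0.6842) ≈ 0.4800
After 'raise': P(aggressive) = 0.7·0.4800 / (0.7·0.4800 + 0.35·0.5200) ≈ 0.6486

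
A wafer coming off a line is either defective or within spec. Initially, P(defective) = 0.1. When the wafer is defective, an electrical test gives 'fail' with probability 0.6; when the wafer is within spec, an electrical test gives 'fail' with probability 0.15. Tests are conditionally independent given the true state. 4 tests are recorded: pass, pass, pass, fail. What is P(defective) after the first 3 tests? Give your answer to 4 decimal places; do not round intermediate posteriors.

0.0114

After 'pass': P(defective) = 0.4·0.1000 / (0.4·0.1000 + 0.85·0.9000) ≈ 0.0497
After 'pass': P(defective) = 0.4·0.0497 / (0.4·0.0497 + 0.85·0.9503) ≈ 0.0240
After 'pass': P(defective) = 0.4·0.0240 / (0.4·0.0240 + 0.85·0.9760) ≈ 0.0114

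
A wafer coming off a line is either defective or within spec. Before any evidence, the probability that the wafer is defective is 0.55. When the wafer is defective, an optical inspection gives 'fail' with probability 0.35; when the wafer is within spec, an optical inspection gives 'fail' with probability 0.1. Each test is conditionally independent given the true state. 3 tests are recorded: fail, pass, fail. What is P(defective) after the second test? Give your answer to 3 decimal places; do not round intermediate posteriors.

0.755

After 'fail': P(defective) = 0.35·0.5500 / (0.35·0.5500 + 0.1·0.4500) ≈ 0.8105
After 'pass': P(defective) = 0.65·0.8105 / (0.65·0.8105 + 0.9·0.1895) ≈ 0.7555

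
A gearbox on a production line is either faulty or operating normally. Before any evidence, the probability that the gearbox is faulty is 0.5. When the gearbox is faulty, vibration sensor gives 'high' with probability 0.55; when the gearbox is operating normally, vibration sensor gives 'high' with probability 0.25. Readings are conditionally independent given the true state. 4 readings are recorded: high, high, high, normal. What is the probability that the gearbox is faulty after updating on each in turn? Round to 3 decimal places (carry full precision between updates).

After 'high': P(faulty) = 0.55·0.5000 / (0.55·0.5000 + 0.25·0.5000) ≈ 0.6875
After 'high': P(faulty) = 0.55·0.6875 / (0.55·0.6875 + 0.25·0.3125) ≈ 0.8288
After 'high': P(faulty) = 0.55·0.8288 / (0.55·0.8288 + 0.25·0.1712) ≈ 0.9141
After 'normal': P(faulty) = 0.45·0.9141 / (0.45·0.9141 + 0.75·0.0859) ≈ 0.8647

0.865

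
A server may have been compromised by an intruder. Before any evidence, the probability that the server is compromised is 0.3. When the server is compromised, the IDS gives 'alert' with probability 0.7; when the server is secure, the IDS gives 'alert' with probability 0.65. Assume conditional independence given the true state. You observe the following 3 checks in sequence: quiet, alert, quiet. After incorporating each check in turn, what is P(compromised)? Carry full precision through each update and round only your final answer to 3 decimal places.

0.253

After 'quiet': P(compromised) = 0.3·0.3000 / (0.3·0.3000 + 0.35·0.7000) ≈ 0.2687
After 'alert': P(compromised) = 0.7·0.2687 / (0.7·0.2687 + 0.65·0.7313) ≈ 0.2835
After 'quiet': P(compromised) = 0.3·0.2835 / (0.3·0.2835 + 0.35·0.7165) ≈ 0.2532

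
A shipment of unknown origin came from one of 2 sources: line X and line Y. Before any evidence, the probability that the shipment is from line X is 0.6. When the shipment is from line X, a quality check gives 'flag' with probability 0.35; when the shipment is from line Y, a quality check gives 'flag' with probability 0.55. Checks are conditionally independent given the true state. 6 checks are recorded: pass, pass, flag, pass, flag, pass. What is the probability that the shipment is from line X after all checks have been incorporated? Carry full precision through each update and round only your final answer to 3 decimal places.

0.726

Each posterior becomes the prior for the next update.
After 'pass': P(line X) = 0.65·0.6000 / (0.65·0.6000 + 0.45·0.4000) ≈ 0.6842
After 'pass': P(line X) = 0.65·0.6842 / (0.65·0.6842 + 0.45·0.3158) ≈ 0.7578
After 'flag': P(line X) = 0.35·0.7578 / (0.35·0.7578 + 0.55·0.2422) ≈ 0.6657
After 'pass': P(line X) = 0.65·0.6657 / (0.65·0.6657 + 0.45·0.3343) ≈ 0.7421
After 'flag': P(line X) = 0.35·0.7421 / (0.35·0.7421 + 0.55·0.2579) ≈ 0.6467
After 'pass': P(line X) = 0.65·0.6467 / (0.65·0.6467 + 0.45·0.3533) ≈ 0.7256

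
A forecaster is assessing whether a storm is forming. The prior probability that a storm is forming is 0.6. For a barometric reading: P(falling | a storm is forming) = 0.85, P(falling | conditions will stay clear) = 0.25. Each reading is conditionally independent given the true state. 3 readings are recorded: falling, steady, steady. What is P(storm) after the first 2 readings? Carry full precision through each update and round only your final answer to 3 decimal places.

After 'falling': P(storm) = 0.85·0.6000 / (0.85·0.6000 + 0.25·0.4000) ≈ 0.8361
After 'steady': P(storm) = 0.15·0.8361 / (0.15·0.8361 + 0.75·0.1639) ≈ 0.5050

0.505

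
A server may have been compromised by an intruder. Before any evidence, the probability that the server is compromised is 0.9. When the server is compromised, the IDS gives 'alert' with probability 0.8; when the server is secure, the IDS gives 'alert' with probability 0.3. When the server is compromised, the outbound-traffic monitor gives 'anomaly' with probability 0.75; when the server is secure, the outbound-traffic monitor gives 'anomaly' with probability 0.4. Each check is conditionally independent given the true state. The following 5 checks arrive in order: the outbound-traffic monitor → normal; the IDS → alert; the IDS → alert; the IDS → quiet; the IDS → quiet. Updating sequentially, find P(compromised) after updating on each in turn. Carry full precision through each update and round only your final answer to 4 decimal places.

After the outbound-traffic monitor='normal': P(compromised) = 0.25·0.9000 / (0.25·0.9000 + 0.6·0.1000) ≈ 0.7895
After the IDS='alert': P(compromised) = 0.8·0.7895 / (0.8·0.7895 + 0.3·0.2105) ≈ 0.9091
After the IDS='alert': P(compromised) = 0.8·0.9091 / (0.8·0.9091 + 0.3·0.0909) ≈ 0.9639
After the IDS='quiet': P(compromised) = 0.2·0.9639 / (0.2·0.9639 + 0.7·0.0361) ≈ 0.8840
After the IDS='quiet': P(compromised) = 0.2·0.8840 / (0.2·0.8840 + 0.7·0.1160) ≈ 0.6852

0.6852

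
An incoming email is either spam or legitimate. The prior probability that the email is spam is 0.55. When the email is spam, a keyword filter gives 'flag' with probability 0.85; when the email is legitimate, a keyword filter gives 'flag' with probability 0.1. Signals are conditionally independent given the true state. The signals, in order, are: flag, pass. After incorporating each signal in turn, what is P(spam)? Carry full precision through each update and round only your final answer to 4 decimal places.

After 'flag': P(spam) = 0.85·0.5500 / (0.85·0.5500 + 0.1·0.4500) ≈ 0.9122
After 'pass': P(spam) = 0.15·0.9122 / (0.15·0.9122 + 0.9·0.0878) ≈ 0.6339

0.6339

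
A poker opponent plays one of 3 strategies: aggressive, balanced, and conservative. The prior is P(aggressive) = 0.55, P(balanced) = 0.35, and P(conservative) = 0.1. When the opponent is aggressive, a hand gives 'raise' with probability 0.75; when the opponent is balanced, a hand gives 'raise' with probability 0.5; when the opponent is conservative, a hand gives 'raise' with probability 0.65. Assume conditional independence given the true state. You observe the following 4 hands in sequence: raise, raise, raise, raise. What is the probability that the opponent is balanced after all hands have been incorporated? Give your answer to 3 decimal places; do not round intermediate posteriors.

Each posterior becomes the prior for the next update.
After 'raise': normaliser = 0.75·0.5500 + 0.5·0.3500 + 0.65·0.1000; P(aggressive) ≈ 0.6322, P(balanced) ≈ 0.2682, P(conservative) ≈ 0.0996
After 'raise': normaliser = 0.75·0.6322 + 0.5·0.2682 + 0.65·0.0996; P(aggressive) ≈ 0.7045, P(balanced) ≈ 0.1993, P(conservative) ≈ 0.0962
After 'raise': normaliser = 0.75·0.7045 + 0.5·0.1993 + 0.65·0.0962; P(aggressive) ≈ 0.7652, P(balanced) ≈ 0.1443, P(conservative) ≈ 0.0906
After 'raise': normaliser = 0.75·0.7652 + 0.5·0.1443 + 0.65·0.0906; P(aggressive) ≈ 0.8141, P(balanced) ≈ 0.1023, P(conservative) ≈ 0.0835

0.102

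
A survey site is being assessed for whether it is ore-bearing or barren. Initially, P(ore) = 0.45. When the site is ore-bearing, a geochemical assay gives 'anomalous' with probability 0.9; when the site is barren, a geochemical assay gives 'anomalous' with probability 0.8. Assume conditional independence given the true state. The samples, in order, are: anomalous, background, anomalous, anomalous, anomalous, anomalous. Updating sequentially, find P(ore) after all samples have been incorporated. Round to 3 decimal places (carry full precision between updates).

After 'anomalous': P(ore) = 0.9·0.4500 / (0.9·0.4500 + 0.8·0.5500) ≈ 0.4793
After 'background': P(ore) = 0.1·0.4793 / (0.1·0.4793 + 0.2·0.5207) ≈ 0.3152
After 'anomalous': P(ore) = 0.9·0.3152 / (0.9·0.3152 + 0.8·0.6848) ≈ 0.3411
After 'anomalous': P(ore) = 0.9·0.3411 / (0.9·0.3411 + 0.8·0.6589) ≈ 0.3681
After 'anomalous': P(ore) = 0.9·0.3681 / (0.9·0.3681 + 0.8·0.6319) ≈ 0.3959
After 'anomalous': P(ore) = 0.9·0.3959 / (0.9·0.3959 + 0.8·0.6041) ≈ 0.4244

0.424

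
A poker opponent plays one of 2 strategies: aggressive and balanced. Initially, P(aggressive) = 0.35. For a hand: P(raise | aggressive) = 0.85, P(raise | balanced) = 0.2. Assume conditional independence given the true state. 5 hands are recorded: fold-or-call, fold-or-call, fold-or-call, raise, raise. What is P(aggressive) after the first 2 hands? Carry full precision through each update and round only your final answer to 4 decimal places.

0.0186

Apply Bayes' rule sequentially, carrying P(aggressive) forward.
After 'fold-or-call': P(aggressive) = 0.15·0.3500 / (0.15·0.3500 + 0.8·0.6500) ≈ 0.0917
After 'fold-or-call': P(aggressive) = 0.15·0.0917 / (0.15·0.0917 + 0.8·0.9083) ≈ 0.0186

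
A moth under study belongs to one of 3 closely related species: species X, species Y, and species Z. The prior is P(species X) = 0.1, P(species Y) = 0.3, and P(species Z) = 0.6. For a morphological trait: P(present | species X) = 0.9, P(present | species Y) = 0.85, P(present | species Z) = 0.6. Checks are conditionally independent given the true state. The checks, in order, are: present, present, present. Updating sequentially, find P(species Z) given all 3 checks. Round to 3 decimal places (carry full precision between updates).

0.335

Apply Bayes' rule sequentially, carrying P(species Z) forward.
After 'present': normaliser = 0.9·0.1000 + 0.85·0.3000 + 0.6·0.6000; P(species X) ≈ 0.1277, P(species Y) ≈ 0.3617, P(species Z) ≈ 0.5106
After 'present': normaliser = 0.9·0.1277 + 0.85·0.3617 + 0.6·0.5106; P(species X) ≈ 0.1577, P(species Y) ≈ 0.4219, P(species Z) ≈ 0.4204
After 'present': normaliser = 0.9·0.1577 + 0.85·0.4219 + 0.6·0.4204; P(species X) ≈ 0.1885, P(species Y) ≈ 0.4764, P(species Z) ≈ 0.3351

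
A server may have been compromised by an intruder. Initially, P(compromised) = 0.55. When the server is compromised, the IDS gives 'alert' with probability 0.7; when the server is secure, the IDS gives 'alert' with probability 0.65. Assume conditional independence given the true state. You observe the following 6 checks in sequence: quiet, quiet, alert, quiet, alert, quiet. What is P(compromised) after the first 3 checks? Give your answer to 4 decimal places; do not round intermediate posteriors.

0.4916

After 'quiet': P(compromised) = 0.3·0.5500 / (0.3·0.5500 + 0.35·0.4500) ≈ 0.5116
After 'quiet': P(compromised) = 0.3·0.5116 / (0.3·0.5116 + 0.35·0.4884) ≈ 0.4731
After 'alert': P(compromised) = 0.7·0.4731 / (0.7·0.4731 + 0.65·0.5269) ≈ 0.4916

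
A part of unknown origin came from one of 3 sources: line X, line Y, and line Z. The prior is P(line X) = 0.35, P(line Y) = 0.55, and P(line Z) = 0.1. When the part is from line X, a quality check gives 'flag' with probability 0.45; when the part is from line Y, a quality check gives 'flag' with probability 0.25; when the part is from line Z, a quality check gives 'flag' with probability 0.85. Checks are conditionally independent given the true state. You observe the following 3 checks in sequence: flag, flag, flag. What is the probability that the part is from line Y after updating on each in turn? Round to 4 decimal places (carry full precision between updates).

0.0843

After 'flag': normaliser = 0.45·0.3500 + 0.25·0.5500 + 0.85·0.1000; P(line X) ≈ 0.4145, P(line Y) ≈ 0.3618, P(line Z) ≈ 0.2237
After 'flag': normaliser = 0.45·0.4145 + 0.25·0.3618 + 0.85·0.2237; P(line X) ≈ 0.3993, P(line Y) ≈ 0.1937, P(line Z) ≈ 0.4070
After 'flag': normaliser = 0.45·0.3993 + 0.25·0.1937 + 0.85·0.4070; P(line X) ≈ 0.3130, P(line Y) ≈ 0.0843, P(line Z) ≈ 0.6027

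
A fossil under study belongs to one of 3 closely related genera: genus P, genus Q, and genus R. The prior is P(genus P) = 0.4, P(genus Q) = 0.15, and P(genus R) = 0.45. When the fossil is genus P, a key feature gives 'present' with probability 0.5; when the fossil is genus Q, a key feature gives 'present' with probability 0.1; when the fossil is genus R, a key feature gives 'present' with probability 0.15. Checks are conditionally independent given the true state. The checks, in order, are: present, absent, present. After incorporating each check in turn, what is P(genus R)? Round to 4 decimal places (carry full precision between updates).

Apply Bayes' rule sequentially, carrying P(genus R) forward.
After 'present': normaliser = 0.5·0.4000 + 0.1·0.1500 + 0.15·0.4500; P(genus P) ≈ 0.7080, P(genus Q) ≈ 0.0531, P(genus R) ≈ 0.2389
After 'absent': normaliser = 0.5·0.7080 + 0.9·0.0531 + 0.85·0.2389; P(genus P) ≈ 0.5852, P(genus Q) ≈ 0.0790, P(genus R) ≈ 0.3358
After 'present': normaliser = 0.5·0.5852 + 0.1·0.0790 + 0.15·0.3358; P(genus P) ≈ 0.8339, P(genus Q) ≈ 0.0225, P(genus R) ≈ 0.1435

0.1435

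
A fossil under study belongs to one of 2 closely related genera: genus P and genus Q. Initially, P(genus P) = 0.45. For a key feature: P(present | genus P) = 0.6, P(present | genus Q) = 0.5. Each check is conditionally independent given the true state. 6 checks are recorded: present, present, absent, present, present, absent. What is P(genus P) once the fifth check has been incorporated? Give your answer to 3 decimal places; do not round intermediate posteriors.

After 'present': P(genus P) = 0.6·0.4500 / (0.6·0.4500 + 0.5·0.5500) ≈ 0.4954
After 'present': P(genus P) = 0.6·0.4954 / (0.6·0.4954 + 0.5·0.5046) ≈ 0.5409
After 'absent': P(genus P) = 0.4·0.5409 / (0.4·0.5409 + 0.5·0.4591) ≈ 0.4852
After 'present': P(genus P) = 0.6·0.4852 / (0.6·0.4852 + 0.5·0.5148) ≈ 0.5307
After 'present': P(genus P) = 0.6·0.5307 / (0.6·0.5307 + 0.5·0.4693) ≈ 0.5758

0.576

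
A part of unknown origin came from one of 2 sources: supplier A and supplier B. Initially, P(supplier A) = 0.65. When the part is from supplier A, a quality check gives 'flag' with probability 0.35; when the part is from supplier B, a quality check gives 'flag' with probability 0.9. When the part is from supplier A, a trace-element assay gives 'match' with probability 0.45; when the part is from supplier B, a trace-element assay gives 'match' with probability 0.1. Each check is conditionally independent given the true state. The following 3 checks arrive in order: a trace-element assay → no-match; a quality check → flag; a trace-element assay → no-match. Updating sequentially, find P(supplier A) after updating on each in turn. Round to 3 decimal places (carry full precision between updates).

0.212

After a trace-element assay='no-match': P(supplier A) = 0.55·0.6500 / (0.55·0.6500 + 0.9·0.3500) ≈ 0.5316
After a quality check='flag': P(supplier A) = 0.35·0.5316 / (0.35·0.5316 + 0.9·0.4684) ≈ 0.3062
After a trace-element assay='no-match': P(supplier A) = 0.55·0.3062 / (0.55·0.3062 + 0.9·0.6938) ≈ 0.2124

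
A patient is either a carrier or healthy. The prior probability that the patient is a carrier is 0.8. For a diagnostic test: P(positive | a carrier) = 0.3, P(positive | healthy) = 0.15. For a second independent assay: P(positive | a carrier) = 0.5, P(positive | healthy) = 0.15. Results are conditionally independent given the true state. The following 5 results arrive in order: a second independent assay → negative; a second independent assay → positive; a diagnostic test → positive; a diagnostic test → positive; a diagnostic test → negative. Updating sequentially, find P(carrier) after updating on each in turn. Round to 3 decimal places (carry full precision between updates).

After a second independent assay='negative': P(carrier) = 0.5·0.8000 / (0.5·0.8000 + 0.85·0.2000) ≈ 0.7018
After a second independent assay='positive': P(carrier) = 0.5·0.7018 / (0.5·0.7018 + 0.15·0.2982) ≈ 0.8869
After a diagnostic test='positive': P(carrier) = 0.3·0.8869 / (0.3·0.8869 + 0.15·0.1131) ≈ 0.9401
After a diagnostic test='positive': P(carrier) = 0.3·0.9401 / (0.3·0.9401 + 0.15·0.0599) ≈ 0.9691
After a diagnostic test='negative': P(carrier) = 0.7·0.9691 / (0.7·0.9691 + 0.85·0.0309) ≈ 0.9627

0.963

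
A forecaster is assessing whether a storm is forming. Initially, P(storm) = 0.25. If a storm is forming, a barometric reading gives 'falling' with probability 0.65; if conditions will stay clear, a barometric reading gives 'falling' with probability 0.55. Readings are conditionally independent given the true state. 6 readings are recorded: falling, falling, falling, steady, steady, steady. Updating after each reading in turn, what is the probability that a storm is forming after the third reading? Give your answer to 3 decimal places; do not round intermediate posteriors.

Apply Bayes' rule sequentially, carrying P(storm) forward.
After 'falling': P(storm) = 0.65·0.2500 / (0.65·0.2500 + 0.55·0.7500) ≈ 0.2826
After 'falling': P(storm) = 0.65·0.2826 / (0.65·0.2826 + 0.55·0.7174) ≈ 0.3177
After 'falling': P(storm) = 0.65·0.3177 / (0.65·0.3177 + 0.55·0.6823) ≈ 0.3549

0.355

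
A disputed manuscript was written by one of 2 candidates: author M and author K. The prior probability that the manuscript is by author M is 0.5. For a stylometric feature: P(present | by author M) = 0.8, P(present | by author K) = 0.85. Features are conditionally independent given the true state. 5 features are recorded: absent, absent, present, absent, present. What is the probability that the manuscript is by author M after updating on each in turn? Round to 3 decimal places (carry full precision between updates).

0.677

After 'absent': P(author M) = 0.2·0.5000 / (0.2·0.5000 + 0.15·0.5000) ≈ 0.5714
After 'absent': P(author M) = 0.2·0.5714 / (0.2·0.5714 + 0.15·0.4286) ≈ 0.6400
After 'present': P(author M) = 0.8·0.6400 / (0.8·0.6400 + 0.85·0.3600) ≈ 0.6259
After 'absent': P(author M) = 0.2·0.6259 / (0.2·0.6259 + 0.15·0.3741) ≈ 0.6905
After 'present': P(author M) = 0.8·0.6905 / (0.8·0.6905 + 0.85·0.3095) ≈ 0.6774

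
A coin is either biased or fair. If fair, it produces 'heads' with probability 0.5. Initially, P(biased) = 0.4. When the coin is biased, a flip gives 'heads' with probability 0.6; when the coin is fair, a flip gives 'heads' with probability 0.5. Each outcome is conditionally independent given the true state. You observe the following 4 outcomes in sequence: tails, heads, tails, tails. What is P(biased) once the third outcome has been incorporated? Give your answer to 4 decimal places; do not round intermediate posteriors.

0.3386

After 'tails': P(biased) = 0.4·0.4000 / (0.4·0.4000 + 0.5·0.6000) ≈ 0.3478
After 'heads': P(biased) = 0.6·0.3478 / (0.6·0.3478 + 0.5·0.6522) ≈ 0.3902
After 'tails': P(biased) = 0.4·0.3902 / (0.4·0.3902 + 0.5·0.6098) ≈ 0.3386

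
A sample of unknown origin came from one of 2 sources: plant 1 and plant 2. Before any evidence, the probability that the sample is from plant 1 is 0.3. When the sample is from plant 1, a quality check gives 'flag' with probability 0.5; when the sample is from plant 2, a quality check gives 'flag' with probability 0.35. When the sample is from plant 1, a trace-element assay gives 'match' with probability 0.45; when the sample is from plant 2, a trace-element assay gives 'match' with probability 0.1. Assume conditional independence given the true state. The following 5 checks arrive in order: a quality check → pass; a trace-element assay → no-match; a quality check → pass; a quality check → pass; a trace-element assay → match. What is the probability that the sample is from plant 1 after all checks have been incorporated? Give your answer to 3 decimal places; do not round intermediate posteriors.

After a quality check='pass': P(plant 1) = 0.5·0.3000 / (0.5·0.3000 + 0.65·0.7000) ≈ 0.2479
After a trace-element assay='no-match': P(plant 1) = 0.55·0.2479 / (0.55·0.2479 + 0.9·0.7521) ≈ 0.1677
After a quality check='pass': P(plant 1) = 0.5·0.1677 / (0.5·0.1677 + 0.65·0.8323) ≈ 0.1342
After a quality check='pass': P(plant 1) = 0.5·0.1342 / (0.5·0.1342 + 0.65·0.8658) ≈ 0.1065
After a trace-element assay='match': P(plant 1) = 0.45·0.1065 / (0.45·0.1065 + 0.1·0.8935) ≈ 0.3491

0.349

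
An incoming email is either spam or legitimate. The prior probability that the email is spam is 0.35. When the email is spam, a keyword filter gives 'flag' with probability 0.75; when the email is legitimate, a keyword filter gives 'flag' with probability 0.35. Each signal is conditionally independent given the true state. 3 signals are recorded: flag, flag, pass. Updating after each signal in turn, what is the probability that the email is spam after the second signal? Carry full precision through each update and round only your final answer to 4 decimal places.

0.7120

Apply Bayes' rule sequentially, carrying P(spam) forward.
After 'flag': P(spam) = 0.75·0.3500 / (0.75·0.3500 + 0.35·0.6500) ≈ 0.5357
After 'flag': P(spam) = 0.75·0.5357 / (0.75·0.5357 + 0.35·0.4643) ≈ 0.7120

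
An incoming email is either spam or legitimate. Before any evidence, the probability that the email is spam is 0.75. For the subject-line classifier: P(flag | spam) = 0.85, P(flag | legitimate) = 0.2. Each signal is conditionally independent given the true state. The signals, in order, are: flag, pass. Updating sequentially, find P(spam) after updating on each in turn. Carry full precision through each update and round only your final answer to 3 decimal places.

Each posterior becomes the prior for the next update.
After 'flag': P(spam) = 0.85·0.7500 / (0.85·0.7500 + 0.2·0.2500) ≈ 0.9273
After 'pass': P(spam) = 0.15·0.9273 / (0.15·0.9273 + 0.8·0.0727) ≈ 0.7051

0.705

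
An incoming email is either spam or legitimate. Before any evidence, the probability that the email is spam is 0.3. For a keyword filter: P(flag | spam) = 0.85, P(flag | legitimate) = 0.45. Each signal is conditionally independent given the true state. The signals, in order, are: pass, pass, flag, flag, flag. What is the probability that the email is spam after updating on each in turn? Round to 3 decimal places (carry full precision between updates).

Apply Bayes' rule sequentially, carrying P(spam) forward.
After 'pass': P(spam) = 0.15·0.3000 / (0.15·0.3000 + 0.55·0.7000) ≈ 0.1047
After 'pass': P(spam) = 0.15·0.1047 / (0.15·0.1047 + 0.55·0.8953) ≈ 0.0309
After 'flag': P(spam) = 0.85·0.0309 / (0.85·0.0309 + 0.45·0.9691) ≈ 0.0568
After 'flag': P(spam) = 0.85·0.0568 / (0.85·0.0568 + 0.45·0.9432) ≈ 0.1021
After 'flag': P(spam) = 0.85·0.1021 / (0.85·0.1021 + 0.45·0.8979) ≈ 0.1768

0.177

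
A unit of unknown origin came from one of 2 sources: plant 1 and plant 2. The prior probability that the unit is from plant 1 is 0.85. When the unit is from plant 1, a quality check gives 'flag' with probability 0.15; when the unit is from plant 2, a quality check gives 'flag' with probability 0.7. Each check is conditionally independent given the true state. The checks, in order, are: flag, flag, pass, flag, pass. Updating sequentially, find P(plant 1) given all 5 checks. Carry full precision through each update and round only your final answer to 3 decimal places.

After 'flag': P(plant 1) = 0.15·0.8500 / (0.15·0.8500 + 0.7·0.1500) ≈ 0.5484
After 'flag': P(plant 1) = 0.15·0.5484 / (0.15·0.5484 + 0.7·0.4516) ≈ 0.2065
After 'pass': P(plant 1) = 0.85·0.2065 / (0.85·0.2065 + 0.3·0.7935) ≈ 0.4244
After 'flag': P(plant 1) = 0.15·0.4244 / (0.15·0.4244 + 0.7·0.5756) ≈ 0.1364
After 'pass': P(plant 1) = 0.85·0.1364 / (0.85·0.1364 + 0.3·0.8636) ≈ 0.3092

0.309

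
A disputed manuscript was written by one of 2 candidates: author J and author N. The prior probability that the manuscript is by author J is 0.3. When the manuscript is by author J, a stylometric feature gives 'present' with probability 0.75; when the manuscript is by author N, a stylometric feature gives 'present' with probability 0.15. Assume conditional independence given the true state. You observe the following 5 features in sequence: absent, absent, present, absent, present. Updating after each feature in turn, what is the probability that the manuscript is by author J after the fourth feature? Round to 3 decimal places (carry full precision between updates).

0.052

After 'absent': P(author J) = 0.25·0.3000 / (0.25·0.3000 + 0.85·0.7000) ≈ 0.1119
After 'absent': P(author J) = 0.25·0.1119 / (0.25·0.1119 + 0.85·0.8881) ≈ 0.0357
After 'present': P(author J) = 0.75·0.0357 / (0.75·0.0357 + 0.15·0.9643) ≈ 0.1564
After 'absent': P(author J) = 0.25·0.1564 / (0.25·0.1564 + 0.85·0.8436) ≈ 0.0517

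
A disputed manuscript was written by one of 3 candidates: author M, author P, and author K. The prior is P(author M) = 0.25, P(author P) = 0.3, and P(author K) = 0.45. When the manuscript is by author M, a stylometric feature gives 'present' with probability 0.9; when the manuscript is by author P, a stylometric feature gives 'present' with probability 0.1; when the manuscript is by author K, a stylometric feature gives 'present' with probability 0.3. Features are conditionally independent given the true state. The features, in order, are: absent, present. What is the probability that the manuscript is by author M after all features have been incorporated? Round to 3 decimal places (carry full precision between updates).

Each posterior becomes the prior for the next update.
After 'absent': normaliser = 0.1·0.2500 + 0.9·0.3000 + 0.7·0.4500; P(author M) ≈ 0.0410, P(author P) ≈ 0.4426, P(author K) ≈ 0.5164
After 'present': normaliser = 0.9·0.0410 + 0.1·0.4426 + 0.3·0.5164; P(author M) ≈ 0.1562, P(author P) ≈ 0.1875, P(author K) ≈ 0.6562

0.156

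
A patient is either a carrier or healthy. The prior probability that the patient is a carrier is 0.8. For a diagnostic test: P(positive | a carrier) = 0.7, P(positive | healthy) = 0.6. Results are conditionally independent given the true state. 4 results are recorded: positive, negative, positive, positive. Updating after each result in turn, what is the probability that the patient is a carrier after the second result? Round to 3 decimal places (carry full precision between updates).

Apply Bayes' rule sequentially, carrying P(carrier) forward.
After 'positive': P(carrier) = 0.7·0.8000 / (0.7·0.8000 + 0.6·0.2000) ≈ 0.8235
After 'negative': P(carrier) = 0.3·0.8235 / (0.3·0.8235 + 0.4·0.1765) ≈ 0.7778

0.778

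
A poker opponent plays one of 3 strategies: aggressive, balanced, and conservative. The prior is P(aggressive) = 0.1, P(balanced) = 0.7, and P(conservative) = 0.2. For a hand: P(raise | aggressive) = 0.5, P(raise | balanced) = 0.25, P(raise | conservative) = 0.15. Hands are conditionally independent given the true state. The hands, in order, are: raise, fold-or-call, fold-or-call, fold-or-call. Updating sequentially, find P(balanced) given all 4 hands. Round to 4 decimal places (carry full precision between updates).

Apply Bayes' rule sequentially, carrying P(balanced) forward.
After 'raise': normaliser = 0.5·0.1000 + 0.25·0.7000 + 0.15·0.2000; P(aggressive) ≈ 0.1961, P(balanced) ≈ 0.6863, P(conservative) ≈ 0.1176
After 'fold-or-call': normaliser = 0.5·0.1961 + 0.75·0.6863 + 0.85·0.1176; P(aggressive) ≈ 0.1376, P(balanced) ≈ 0.7221, P(conservative) ≈ 0.1403
After 'fold-or-call': normaliser = 0.5·0.1376 + 0.75·0.7221 + 0.85·0.1403; P(aggressive) ≈ 0.0943, P(balanced) ≈ 0.7423, P(conservative) ≈ 0.1634
After 'fold-or-call': normaliser = 0.5·0.0943 + 0.75·0.7423 + 0.85·0.1634; P(aggressive) ≈ 0.0635, P(balanced) ≈ 0.7495, P(conservative) ≈ 0.1870

0.7495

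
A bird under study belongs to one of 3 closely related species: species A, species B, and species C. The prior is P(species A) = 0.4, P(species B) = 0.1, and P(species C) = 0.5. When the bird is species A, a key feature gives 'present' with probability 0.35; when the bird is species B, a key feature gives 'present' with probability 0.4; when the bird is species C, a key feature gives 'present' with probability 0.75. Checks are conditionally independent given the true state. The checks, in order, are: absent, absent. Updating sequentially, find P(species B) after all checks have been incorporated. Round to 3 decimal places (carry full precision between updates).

After 'absent': normaliser = 0.65·0.4000 + 0.6·0.1000 + 0.25·0.5000; P(species A) ≈ 0.5843, P(species B) ≈ 0.1348, P(species C) ≈ 0.2809
After 'absent': normaliser = 0.65·0.5843 + 0.6·0.1348 + 0.25·0.2809; P(species A) ≈ 0.7153, P(species B) ≈ 0.1524, P(species C) ≈ 0.1323

0.152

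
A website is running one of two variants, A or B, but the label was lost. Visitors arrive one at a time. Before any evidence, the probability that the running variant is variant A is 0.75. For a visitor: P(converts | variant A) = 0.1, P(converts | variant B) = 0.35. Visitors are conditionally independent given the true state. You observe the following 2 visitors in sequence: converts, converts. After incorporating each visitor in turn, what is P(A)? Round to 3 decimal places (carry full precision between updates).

Each posterior becomes the prior for the next update.
After 'converts': P(A) = 0.1·0.7500 / (0.1·0.7500 + 0.35·0.2500) ≈ 0.4615
After 'converts': P(A) = 0.1·0.4615 / (0.1·0.4615 + 0.35·0.5385) ≈ 0.1967

0.197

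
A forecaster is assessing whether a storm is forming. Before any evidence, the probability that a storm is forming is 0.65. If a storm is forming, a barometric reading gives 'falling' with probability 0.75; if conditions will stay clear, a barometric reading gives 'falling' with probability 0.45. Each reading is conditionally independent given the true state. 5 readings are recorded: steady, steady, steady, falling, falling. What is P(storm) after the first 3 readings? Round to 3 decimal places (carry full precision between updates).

0.149

After 'steady': P(storm) = 0.25·0.6500 / (0.25·0.6500 + 0.55·0.3500) ≈ 0.4577
After 'steady': P(storm) = 0.25·0.4577 / (0.25·0.4577 + 0.55·0.5423) ≈ 0.2773
After 'steady': P(storm) = 0.25·0.2773 / (0.25·0.2773 + 0.55·0.7227) ≈ 0.1485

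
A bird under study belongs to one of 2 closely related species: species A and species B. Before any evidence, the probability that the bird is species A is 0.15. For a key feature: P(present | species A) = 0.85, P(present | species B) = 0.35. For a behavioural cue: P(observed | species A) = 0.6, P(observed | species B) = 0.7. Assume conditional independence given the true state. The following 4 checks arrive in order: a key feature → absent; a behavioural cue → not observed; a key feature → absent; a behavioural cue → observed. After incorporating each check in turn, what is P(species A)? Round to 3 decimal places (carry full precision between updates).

Each posterior becomes the prior for the next update.
After a key feature='absent': P(species A) = 0.15·0.1500 / (0.15·0.1500 + 0.65·0.8500) ≈ 0.0391
After a behavioural cue='not observed': P(species A) = 0.4·0.0391 / (0.4·0.0391 + 0.3·0.9609) ≈ 0.0515
After a key feature='absent': P(species A) = 0.15·0.0515 / (0.15·0.0515 + 0.65·0.9485) ≈ 0.0124
After a behavioural cue='observed': P(species A) = 0.6·0.0124 / (0.6·0.0124 + 0.7·0.9876) ≈ 0.0106

0.011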